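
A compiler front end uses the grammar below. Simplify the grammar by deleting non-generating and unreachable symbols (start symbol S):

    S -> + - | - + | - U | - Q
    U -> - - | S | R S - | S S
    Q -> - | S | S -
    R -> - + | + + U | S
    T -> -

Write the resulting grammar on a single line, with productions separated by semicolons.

S -> + - | - + | - U | - Q; U -> - - | S | R S - | S S; Q -> - | S | S -; R -> - + | + + U | S

Generating nonterminals: {Q, R, S, T, U}.
Reachable from S after that: {Q, R, S, U}.
Removed useless symbols: {T} and every production mentioning them.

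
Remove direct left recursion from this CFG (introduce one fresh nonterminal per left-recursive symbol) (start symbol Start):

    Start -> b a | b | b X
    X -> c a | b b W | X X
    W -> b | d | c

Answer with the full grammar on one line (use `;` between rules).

Left recursion appears on X.
For X: α = {X}, β = {c a, b b W}. Rewrite as X → β X1 and X1 → α X1 | ε.

Start -> b a | b | b X; X -> c a X1 | b b W X1; W -> b | d | c; X1 -> X X1 | ε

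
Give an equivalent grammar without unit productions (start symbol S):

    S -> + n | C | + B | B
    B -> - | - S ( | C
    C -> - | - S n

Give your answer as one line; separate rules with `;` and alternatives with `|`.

Unit pairs: B ⇒* {C}; S ⇒* {B, C}.
Replace each nonterminal's rules with the union of the non-unit rules of every nonterminal it unit-derives.

S -> - | - S ( | - S n | + n | + B; B -> - | - S ( | - S n; C -> - | - S n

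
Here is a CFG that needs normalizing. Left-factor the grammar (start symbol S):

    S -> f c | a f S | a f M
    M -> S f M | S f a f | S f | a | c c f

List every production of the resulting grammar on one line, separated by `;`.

S has alternatives sharing prefix 'a f': factor to S → a f S' with S' → S | M.
M has alternatives sharing prefix 'S f': factor to M → S f M' with M' → M | a f | ε.

S -> f c | a f S'; M -> a | c c f | S f M'; S' -> S | M; M' -> M | a f | ε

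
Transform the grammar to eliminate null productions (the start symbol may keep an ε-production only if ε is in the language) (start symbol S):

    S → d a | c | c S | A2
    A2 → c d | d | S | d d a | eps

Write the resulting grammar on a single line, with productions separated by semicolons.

S → d a | c | c S | A2 | eps; A2 → c d | d | S | d d a

Nullable set = {A2, S}.
ε ∈ L(G) since S is nullable, so keep S → ε.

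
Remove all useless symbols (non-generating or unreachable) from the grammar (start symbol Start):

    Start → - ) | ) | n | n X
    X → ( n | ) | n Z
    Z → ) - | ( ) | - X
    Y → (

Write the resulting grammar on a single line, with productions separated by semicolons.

Start → - ) | ) | n | n X; X → ( n | ) | n Z; Z → ) - | ( ) | - X

Generating nonterminals: {Start, X, Y, Z}.
Reachable from Start after that: {Start, X, Z}.
Removed useless symbols: {Y} and every production mentioning them.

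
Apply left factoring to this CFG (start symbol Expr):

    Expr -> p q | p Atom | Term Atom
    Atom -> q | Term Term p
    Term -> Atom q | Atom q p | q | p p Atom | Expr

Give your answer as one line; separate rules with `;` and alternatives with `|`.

Expr -> Term Atom | p Expr1; Atom -> q | Term Term p; Term -> q | p p Atom | Expr | Atom q Term1; Expr1 -> q | Atom; Term1 -> ε | p

Expr has alternatives sharing prefix 'p': factor to Expr → p Expr1 with Expr1 → q | Atom.
Term has alternatives sharing prefix 'Atom q': factor to Term → Atom q Term1 with Term1 → ε | p.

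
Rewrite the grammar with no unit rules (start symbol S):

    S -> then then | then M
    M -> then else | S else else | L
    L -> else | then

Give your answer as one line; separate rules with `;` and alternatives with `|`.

S -> then then | then M; M -> else | then | then else | S else else; L -> else | then

Unit pairs: M ⇒* {L}.
For each unit pair (A, B), copy every non-unit production of B to A, then drop all unit productions.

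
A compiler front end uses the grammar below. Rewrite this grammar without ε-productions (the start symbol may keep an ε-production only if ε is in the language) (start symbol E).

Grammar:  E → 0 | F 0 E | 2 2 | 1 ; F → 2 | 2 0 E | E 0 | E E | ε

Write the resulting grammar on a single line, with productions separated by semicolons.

Nullable nonterminals: {F}.
ε ∉ L(G), so no ε-production is kept.
Add the nullable-subset variants: E → F 0 E gives F 0 E | 0 E.

E → 0 | F 0 E | 0 E | 2 2 | 1; F → 2 | 2 0 E | E 0 | E E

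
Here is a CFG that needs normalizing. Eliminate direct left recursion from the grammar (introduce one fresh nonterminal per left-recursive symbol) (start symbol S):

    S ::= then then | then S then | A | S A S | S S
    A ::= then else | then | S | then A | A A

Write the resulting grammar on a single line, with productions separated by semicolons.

S ::= then then S' | then S then S' | A S'; A ::= then else A' | then A' | S A' | then A A'; S' ::= A S S' | S S' | epsilon; A' ::= A A' | epsilon

Left recursion appears on S, A.
For S: α = {A S, S}, β = {then then, then S then, A}. Rewrite as S → β S' and S' → α S' | ε.
For A: α = {A}, β = {then else, then, S, then A}. Rewrite as A → β A' and A' → α A' | ε.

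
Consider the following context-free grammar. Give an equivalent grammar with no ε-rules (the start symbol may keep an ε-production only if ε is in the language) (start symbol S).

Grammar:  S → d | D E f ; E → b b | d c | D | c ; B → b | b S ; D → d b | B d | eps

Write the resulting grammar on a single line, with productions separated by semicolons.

The nullable symbols are {D, E}.
ε ∉ L(G), so no ε-production is kept.
Expand every rule over subsets of its nullable positions: S → D E f gives D E f | D f | E f | f.

S → d | D E f | D f | E f | f; E → b b | d c | D | c; B → b | b S; D → d b | B d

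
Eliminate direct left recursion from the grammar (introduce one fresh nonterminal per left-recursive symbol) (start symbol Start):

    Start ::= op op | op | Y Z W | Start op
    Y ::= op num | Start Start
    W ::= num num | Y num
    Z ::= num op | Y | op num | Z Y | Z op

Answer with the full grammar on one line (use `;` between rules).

Directly left-recursive nonterminals: Start, Z.
For Start: α = {op}, β = {op op, op, Y Z W}. Rewrite as Start → β Start1 and Start1 → α Start1 | ε.
For Z: α = {Y, op}, β = {num op, Y, op num}. Rewrite as Z → β Z1 and Z1 → α Z1 | ε.

Start ::= op op Start1 | op Start1 | Y Z W Start1; Y ::= op num | Start Start; W ::= num num | Y num; Z ::= num op Z1 | Y Z1 | op num Z1; Start1 ::= op Start1 | ε; Z1 ::= Y Z1 | op Z1 | ε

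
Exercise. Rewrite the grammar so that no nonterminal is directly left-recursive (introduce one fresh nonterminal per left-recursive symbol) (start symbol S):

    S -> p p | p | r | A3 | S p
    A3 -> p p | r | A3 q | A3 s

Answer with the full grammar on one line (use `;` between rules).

S -> p p S' | p S' | r S' | A3 S'; A3 -> p p A3' | r A3'; S' -> p S' | ε; A3' -> q A3' | s A3' | ε

S, A3 are directly left-recursive.
For S: α = {p}, β = {p p, p, r, A3}. Rewrite as S → β S' and S' → α S' | ε.
For A3: α = {q, s}, β = {p p, r}. Rewrite as A3 → β A3' and A3' → α A3' | ε.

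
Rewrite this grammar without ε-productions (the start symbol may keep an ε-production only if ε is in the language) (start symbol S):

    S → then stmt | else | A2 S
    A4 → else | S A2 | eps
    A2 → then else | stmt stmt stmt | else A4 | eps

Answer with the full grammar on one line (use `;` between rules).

S → then stmt | else | A2 S; A4 → else | S A2 | S; A2 → then else | stmt stmt stmt | else A4 | else

Nullable set = {A2, A4}.
ε ∉ L(G), so no ε-production is kept.
Add the nullable-subset variants: A4 → S A2 gives S A2 | S. A2 → else A4 gives else A4 | else.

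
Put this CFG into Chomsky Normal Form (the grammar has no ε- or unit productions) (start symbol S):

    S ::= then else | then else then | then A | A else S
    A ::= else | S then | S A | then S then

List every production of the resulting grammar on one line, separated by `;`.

Introduce a nonterminal for each terminal appearing in a rule of length ≥ 2: X1 → then, X2 → else.
Binarize each right-hand side of length ≥ 3 by chaining fresh nonterminals (Y1, Y2, …): affected rules were S → X1 X2 X1; S → A X2 S; A → X1 S X1.

S ::= X1 X2 | X1 Y1 | X1 A | A Y2; A ::= else | S X1 | S A | X1 Y3; X1 ::= then; X2 ::= else; Y1 ::= X2 X1; Y2 ::= X2 S; Y3 ::= S X1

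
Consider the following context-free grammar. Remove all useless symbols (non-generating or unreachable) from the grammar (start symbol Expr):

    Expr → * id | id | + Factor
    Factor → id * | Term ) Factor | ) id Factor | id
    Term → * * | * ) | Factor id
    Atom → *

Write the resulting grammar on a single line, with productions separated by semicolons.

Generating nonterminals: {Atom, Expr, Factor, Term}.
Reachable from Expr after that: {Expr, Factor, Term}.
Removed useless symbols: {Atom} and every production mentioning them.

Expr → * id | id | + Factor; Factor → id * | Term ) Factor | ) id Factor | id; Term → * * | * ) | Factor id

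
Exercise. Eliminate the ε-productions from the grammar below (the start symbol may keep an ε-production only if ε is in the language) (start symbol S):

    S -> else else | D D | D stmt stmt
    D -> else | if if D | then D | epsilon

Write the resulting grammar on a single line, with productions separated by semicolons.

S -> else else | D D | D | D stmt stmt | stmt stmt | epsilon; D -> else | if if D | if if | then D | then

Nullable nonterminals: {D, S}.
ε ∈ L(G) since S is nullable, so keep S → ε.
For each production, add variants omitting each subset of nullable occurrences: S → D D gives D D | D. S → D stmt stmt gives D stmt stmt | stmt stmt. D → if if D gives if if D | if if. D → then D gives then D | then.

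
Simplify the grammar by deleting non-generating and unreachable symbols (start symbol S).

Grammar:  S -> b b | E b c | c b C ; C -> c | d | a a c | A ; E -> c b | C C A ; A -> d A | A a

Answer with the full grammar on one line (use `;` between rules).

Generating nonterminals: {C, E, S}.
Reachable from S after that: {C, E, S}.
Removed useless symbols: {A} and every production mentioning them.

S -> b b | E b c | c b C; C -> c | d | a a c; E -> c b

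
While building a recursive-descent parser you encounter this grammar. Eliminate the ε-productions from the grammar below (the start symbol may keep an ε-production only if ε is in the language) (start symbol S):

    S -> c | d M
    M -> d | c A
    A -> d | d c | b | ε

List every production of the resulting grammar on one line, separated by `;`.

Nullable nonterminals: {A}.
ε ∉ L(G), so no ε-production is kept.
Expand every rule over subsets of its nullable positions: M → c A gives c A | c.

S -> c | d M; M -> d | c A | c; A -> d | d c | b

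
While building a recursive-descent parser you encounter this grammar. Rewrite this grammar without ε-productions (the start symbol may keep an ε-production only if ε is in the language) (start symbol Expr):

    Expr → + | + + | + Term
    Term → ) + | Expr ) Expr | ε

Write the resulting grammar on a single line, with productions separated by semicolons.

Expr → + | + + | + Term; Term → ) + | Expr ) Expr

Nullable set = {Term}.
ε ∉ L(G), so no ε-production is kept.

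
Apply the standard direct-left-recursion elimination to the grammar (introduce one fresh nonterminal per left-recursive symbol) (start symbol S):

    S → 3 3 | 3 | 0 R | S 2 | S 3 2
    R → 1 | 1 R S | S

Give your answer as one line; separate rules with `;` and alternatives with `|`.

S is directly left-recursive.
For S: α = {2, 3 2}, β = {3 3, 3, 0 R}. Rewrite as S → β S' and S' → α S' | ε.

S → 3 3 S' | 3 S' | 0 R S'; R → 1 | 1 R S | S; S' → 2 S' | 3 2 S' | ε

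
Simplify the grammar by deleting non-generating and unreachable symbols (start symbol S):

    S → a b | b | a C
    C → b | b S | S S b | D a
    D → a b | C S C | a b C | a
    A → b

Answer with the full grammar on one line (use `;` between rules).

S → a b | b | a C; C → b | b S | S S b | D a; D → a b | C S C | a b C | a

Generating nonterminals: {A, C, D, S}.
Reachable from S after that: {C, D, S}.
Removed useless symbols: {A} and every production mentioning them.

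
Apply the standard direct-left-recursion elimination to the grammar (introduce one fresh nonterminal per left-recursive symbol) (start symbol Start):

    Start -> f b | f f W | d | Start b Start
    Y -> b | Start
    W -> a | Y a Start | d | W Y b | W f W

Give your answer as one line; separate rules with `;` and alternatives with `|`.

Start -> f b Start1 | f f W Start1 | d Start1; Y -> b | Start; W -> a W1 | Y a Start W1 | d W1; Start1 -> b Start Start1 | eps; W1 -> Y b W1 | f W W1 | eps

Left recursion appears on Start, W.
For Start: α = {b Start}, β = {f b, f f W, d}. Rewrite as Start → β Start1 and Start1 → α Start1 | ε.
For W: α = {Y b, f W}, β = {a, Y a Start, d}. Rewrite as W → β W1 and W1 → α W1 | ε.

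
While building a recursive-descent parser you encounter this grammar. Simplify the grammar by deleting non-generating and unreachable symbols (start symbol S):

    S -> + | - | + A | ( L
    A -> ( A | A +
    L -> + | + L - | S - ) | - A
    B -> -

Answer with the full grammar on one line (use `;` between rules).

S -> + | - | ( L; L -> + | + L - | S - )

Generating nonterminals: {B, L, S}.
Reachable from S after that: {L, S}.
Removed useless symbols: {A, B} and every production mentioning them.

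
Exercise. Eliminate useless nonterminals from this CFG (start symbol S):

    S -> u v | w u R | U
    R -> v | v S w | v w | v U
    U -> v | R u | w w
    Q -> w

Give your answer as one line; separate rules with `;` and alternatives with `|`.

Generating nonterminals: {Q, R, S, U}.
Reachable from S after that: {R, S, U}.
Removed useless symbols: {Q} and every production mentioning them.

S -> u v | w u R | U; R -> v | v S w | v w | v U; U -> v | R u | w w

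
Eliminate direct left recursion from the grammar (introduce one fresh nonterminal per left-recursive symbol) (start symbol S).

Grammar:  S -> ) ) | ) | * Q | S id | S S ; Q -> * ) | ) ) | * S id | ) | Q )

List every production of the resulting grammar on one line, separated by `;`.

S -> ) ) S' | ) S' | * Q S'; Q -> * ) Q' | ) ) Q' | * S id Q' | ) Q'; S' -> id S' | S S' | ε; Q' -> ) Q' | ε

Directly left-recursive nonterminals: S, Q.
For S: α = {id, S}, β = {) ), ), * Q}. Rewrite as S → β S' and S' → α S' | ε.
For Q: α = {)}, β = {* ), ) ), * S id, )}. Rewrite as Q → β Q' and Q' → α Q' | ε.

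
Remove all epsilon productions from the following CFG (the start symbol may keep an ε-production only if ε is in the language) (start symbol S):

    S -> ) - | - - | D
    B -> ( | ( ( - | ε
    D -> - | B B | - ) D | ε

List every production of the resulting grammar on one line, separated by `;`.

S -> ) - | - - | D | ε; B -> ( | ( ( -; D -> - | B B | B | - ) D | - )

The nullable symbols are {B, D, S}.
ε ∈ L(G) since S is nullable, so keep S → ε.
For each production, add variants omitting each subset of nullable occurrences: D → B B gives B B | B. D → - ) D gives - ) D | - ).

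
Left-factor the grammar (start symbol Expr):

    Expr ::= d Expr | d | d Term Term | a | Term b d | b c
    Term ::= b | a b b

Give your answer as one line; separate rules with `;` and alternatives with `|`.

Expr has alternatives sharing prefix 'd': factor to Expr → d Expr1 with Expr1 → Expr | ε | Term Term.

Expr ::= a | Term b d | b c | d Expr1; Term ::= b | a b b; Expr1 ::= Expr | ε | Term Term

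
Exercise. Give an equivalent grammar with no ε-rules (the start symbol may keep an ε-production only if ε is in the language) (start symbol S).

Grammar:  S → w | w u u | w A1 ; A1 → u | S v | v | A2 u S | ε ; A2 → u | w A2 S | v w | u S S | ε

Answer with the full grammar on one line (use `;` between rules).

S → w | w u u | w A1; A1 → u | S v | v | A2 u S | u S; A2 → u | w A2 S | w S | v w | u S S

Nullable set = {A1, A2}.
ε ∉ L(G), so no ε-production is kept.
Expand every rule over subsets of its nullable positions: A1 → A2 u S gives A2 u S | u S. A2 → w A2 S gives w A2 S | w S.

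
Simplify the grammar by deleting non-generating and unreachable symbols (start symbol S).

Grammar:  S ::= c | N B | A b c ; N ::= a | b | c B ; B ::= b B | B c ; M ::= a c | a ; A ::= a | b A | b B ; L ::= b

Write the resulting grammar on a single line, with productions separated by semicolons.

S ::= c | A b c; A ::= a | b A

Generating nonterminals: {A, L, M, N, S}.
Reachable from S after that: {A, S}.
Removed useless symbols: {B, L, M, N} and every production mentioning them.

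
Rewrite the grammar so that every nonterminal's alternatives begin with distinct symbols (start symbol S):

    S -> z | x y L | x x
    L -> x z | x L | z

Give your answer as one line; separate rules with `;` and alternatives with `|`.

S has alternatives sharing prefix 'x': factor to S → x S' with S' → y L | x.
L has alternatives sharing prefix 'x': factor to L → x L' with L' → z | L.

S -> z | x S'; L -> z | x L'; S' -> y L | x; L' -> z | L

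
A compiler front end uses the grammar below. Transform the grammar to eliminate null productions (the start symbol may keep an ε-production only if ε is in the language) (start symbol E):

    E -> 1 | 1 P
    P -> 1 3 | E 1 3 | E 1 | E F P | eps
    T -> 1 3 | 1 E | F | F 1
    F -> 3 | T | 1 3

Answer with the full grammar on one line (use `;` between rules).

The nullable symbols are {P}.
ε ∉ L(G), so no ε-production is kept.
Expand every rule over subsets of its nullable positions: P → E F P gives E F P | E F.

E -> 1 | 1 P; P -> 1 3 | E 1 3 | E 1 | E F P | E F; T -> 1 3 | 1 E | F | F 1; F -> 3 | T | 1 3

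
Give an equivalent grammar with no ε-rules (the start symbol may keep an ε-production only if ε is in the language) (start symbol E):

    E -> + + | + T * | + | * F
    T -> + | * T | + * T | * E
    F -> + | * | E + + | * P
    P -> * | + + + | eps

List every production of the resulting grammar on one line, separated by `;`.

E -> + + | + T * | + | * F; T -> + | * T | + * T | * E; F -> + | * | E + + | * P; P -> * | + + +

Nullable set = {P}.
ε ∉ L(G), so no ε-production is kept.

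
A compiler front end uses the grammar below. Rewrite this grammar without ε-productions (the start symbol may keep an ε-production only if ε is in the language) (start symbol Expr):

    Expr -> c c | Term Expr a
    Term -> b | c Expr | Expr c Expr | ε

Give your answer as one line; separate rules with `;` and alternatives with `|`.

The nullable symbols are {Term}.
ε ∉ L(G), so no ε-production is kept.
Expand every rule over subsets of its nullable positions: Expr → Term Expr a gives Term Expr a | Expr a.

Expr -> c c | Term Expr a | Expr a; Term -> b | c Expr | Expr c Expr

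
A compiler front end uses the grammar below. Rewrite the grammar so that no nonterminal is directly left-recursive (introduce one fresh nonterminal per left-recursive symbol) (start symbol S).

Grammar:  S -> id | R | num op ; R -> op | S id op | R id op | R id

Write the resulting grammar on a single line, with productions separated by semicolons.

R is directly left-recursive.
For R: α = {id op, id}, β = {op, S id op}. Rewrite as R → β R' and R' → α R' | ε.

S -> id | R | num op; R -> op R' | S id op R'; R' -> id op R' | id R' | ε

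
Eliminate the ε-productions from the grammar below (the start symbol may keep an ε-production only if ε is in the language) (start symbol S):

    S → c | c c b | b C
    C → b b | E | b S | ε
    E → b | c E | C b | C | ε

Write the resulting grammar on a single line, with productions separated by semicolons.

S → c | c c b | b C | b; C → b b | E | b S; E → b | c E | c | C b | C

The nullable symbols are {C, E}.
ε ∉ L(G), so no ε-production is kept.
Add the nullable-subset variants: S → b C gives b C | b. E → c E gives c E | c.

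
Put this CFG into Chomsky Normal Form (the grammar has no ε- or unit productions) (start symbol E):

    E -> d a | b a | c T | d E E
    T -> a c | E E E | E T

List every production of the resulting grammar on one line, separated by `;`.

Introduce a nonterminal for each terminal appearing in a rule of length ≥ 2: X1 → d, X2 → a, X3 → b, X4 → c.
Binarize each right-hand side of length ≥ 3 by chaining fresh nonterminals (Y1, Y2, …): affected rules were E → X1 E E; T → E E E.

E -> X1 X2 | X3 X2 | X4 T | X1 Y1; T -> X2 X4 | E Y2 | E T; X1 -> d; X2 -> a; X3 -> b; X4 -> c; Y1 -> E E; Y2 -> E E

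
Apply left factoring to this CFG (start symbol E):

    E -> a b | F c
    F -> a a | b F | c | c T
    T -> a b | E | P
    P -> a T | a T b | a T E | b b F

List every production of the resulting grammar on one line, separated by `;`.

E -> a b | F c; F -> a a | b F | c F'; T -> a b | E | P; P -> b b F | a T P'; F' -> ε | T; P' -> ε | b | E

F has alternatives sharing prefix 'c': factor to F → c F' with F' → ε | T.
P has alternatives sharing prefix 'a T': factor to P → a T P' with P' → ε | b | E.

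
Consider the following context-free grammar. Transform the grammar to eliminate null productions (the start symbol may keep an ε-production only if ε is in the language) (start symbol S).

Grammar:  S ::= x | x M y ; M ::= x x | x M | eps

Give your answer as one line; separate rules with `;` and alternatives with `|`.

Nullable nonterminals: {M}.
ε ∉ L(G), so no ε-production is kept.
Add the nullable-subset variants: S → x M y gives x M y | x y. M → x M gives x M | x.

S ::= x | x M y | x y; M ::= x x | x M | x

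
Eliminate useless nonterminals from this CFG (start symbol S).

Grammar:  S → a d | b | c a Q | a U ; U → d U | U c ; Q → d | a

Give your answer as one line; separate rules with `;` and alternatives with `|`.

S → a d | b | c a Q; Q → d | a

Generating nonterminals: {Q, S}.
Reachable from S after that: {Q, S}.
Removed useless symbols: {U} and every production mentioning them.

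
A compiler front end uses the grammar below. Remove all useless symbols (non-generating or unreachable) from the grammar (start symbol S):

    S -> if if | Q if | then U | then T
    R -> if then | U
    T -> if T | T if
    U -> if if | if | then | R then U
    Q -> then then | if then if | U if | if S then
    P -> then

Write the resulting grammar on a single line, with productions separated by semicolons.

S -> if if | Q if | then U; R -> if then | U; U -> if if | if | then | R then U; Q -> then then | if then if | U if | if S then

Generating nonterminals: {P, Q, R, S, U}.
Reachable from S after that: {Q, R, S, U}.
Removed useless symbols: {P, T} and every production mentioning them.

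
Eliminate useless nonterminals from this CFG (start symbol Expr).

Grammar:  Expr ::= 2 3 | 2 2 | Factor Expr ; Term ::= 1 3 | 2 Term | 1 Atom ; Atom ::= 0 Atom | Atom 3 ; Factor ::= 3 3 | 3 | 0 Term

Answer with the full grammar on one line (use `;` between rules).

Expr ::= 2 3 | 2 2 | Factor Expr; Term ::= 1 3 | 2 Term; Factor ::= 3 3 | 3 | 0 Term

Generating nonterminals: {Expr, Factor, Term}.
Reachable from Expr after that: {Expr, Factor, Term}.
Removed useless symbols: {Atom} and every production mentioning them.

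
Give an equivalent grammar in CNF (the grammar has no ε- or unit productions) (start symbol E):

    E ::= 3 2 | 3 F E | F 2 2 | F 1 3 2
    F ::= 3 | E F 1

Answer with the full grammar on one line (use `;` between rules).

E ::= X1 X2 | X1 Y1 | F Y2 | F Y3; F ::= 3 | E Y5; X1 ::= 3; X2 ::= 2; X3 ::= 1; Y1 ::= F E; Y2 ::= X2 X2; Y3 ::= X3 Y4; Y4 ::= X1 X2; Y5 ::= F X3

Introduce a nonterminal for each terminal appearing in a rule of length ≥ 2: X1 → 3, X2 → 2, X3 → 1.
Binarize each right-hand side of length ≥ 3 by chaining fresh nonterminals (Y1, Y2, …): affected rules were E → X1 F E; E → F X2 X2; E → F X3 X1 X2; F → E F X3.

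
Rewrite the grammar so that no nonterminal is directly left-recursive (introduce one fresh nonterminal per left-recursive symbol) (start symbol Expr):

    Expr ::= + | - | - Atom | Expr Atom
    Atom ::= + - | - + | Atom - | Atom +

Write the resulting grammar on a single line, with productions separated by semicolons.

Directly left-recursive nonterminals: Expr, Atom.
For Expr: α = {Atom}, β = {+, -, - Atom}. Rewrite as Expr → β Expr1 and Expr1 → α Expr1 | ε.
For Atom: α = {-, +}, β = {+ -, - +}. Rewrite as Atom → β Atom1 and Atom1 → α Atom1 | ε.

Expr ::= + Expr1 | - Expr1 | - Atom Expr1; Atom ::= + - Atom1 | - + Atom1; Expr1 ::= Atom Expr1 | eps; Atom1 ::= - Atom1 | + Atom1 | eps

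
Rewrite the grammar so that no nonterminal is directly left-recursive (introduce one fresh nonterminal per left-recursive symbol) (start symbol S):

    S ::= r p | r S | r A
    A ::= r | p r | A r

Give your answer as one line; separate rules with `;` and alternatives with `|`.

A is directly left-recursive.
For A: α = {r}, β = {r, p r}. Rewrite as A → β A' and A' → α A' | ε.

S ::= r p | r S | r A; A ::= r A' | p r A'; A' ::= r A' | ε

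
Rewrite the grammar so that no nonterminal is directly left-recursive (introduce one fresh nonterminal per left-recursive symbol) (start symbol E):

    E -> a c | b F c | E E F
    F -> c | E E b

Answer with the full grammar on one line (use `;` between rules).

E is directly left-recursive.
For E: α = {E F}, β = {a c, b F c}. Rewrite as E → β E' and E' → α E' | ε.

E -> a c E' | b F c E'; F -> c | E E b; E' -> E F E' | ε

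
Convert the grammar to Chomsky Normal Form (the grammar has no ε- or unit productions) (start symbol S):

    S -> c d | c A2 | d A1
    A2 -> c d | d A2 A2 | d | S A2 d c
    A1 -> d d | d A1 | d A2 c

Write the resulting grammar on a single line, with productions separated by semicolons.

Introduce a nonterminal for each terminal appearing in a rule of length ≥ 2: X1 → c, X2 → d.
Binarize each right-hand side of length ≥ 3 by chaining fresh nonterminals (Y1, Y2, …): affected rules were A2 → X2 A2 A2; A2 → S A2 X2 X1; A1 → X2 A2 X1.

S -> X1 X2 | X1 A2 | X2 A1; A2 -> X1 X2 | X2 Y1 | d | S Y2; A1 -> X2 X2 | X2 A1 | X2 Y4; X1 -> c; X2 -> d; Y1 -> A2 A2; Y2 -> A2 Y3; Y3 -> X2 X1; Y4 -> A2 X1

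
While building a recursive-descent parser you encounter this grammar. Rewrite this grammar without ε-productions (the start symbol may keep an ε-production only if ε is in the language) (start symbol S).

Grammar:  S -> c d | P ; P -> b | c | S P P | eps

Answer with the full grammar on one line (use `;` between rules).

The nullable symbols are {P, S}.
ε ∈ L(G) since S is nullable, so keep S → ε.
Expand every rule over subsets of its nullable positions: P → S P P gives S P P | S P | S | P P.

S -> c d | P | eps; P -> b | c | S P P | S P | S | P P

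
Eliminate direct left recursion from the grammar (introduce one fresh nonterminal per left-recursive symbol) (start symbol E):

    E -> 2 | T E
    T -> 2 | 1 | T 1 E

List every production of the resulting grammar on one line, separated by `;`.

E -> 2 | T E; T -> 2 T' | 1 T'; T' -> 1 E T' | epsilon

T is directly left-recursive.
For T: α = {1 E}, β = {2, 1}. Rewrite as T → β T' and T' → α T' | ε.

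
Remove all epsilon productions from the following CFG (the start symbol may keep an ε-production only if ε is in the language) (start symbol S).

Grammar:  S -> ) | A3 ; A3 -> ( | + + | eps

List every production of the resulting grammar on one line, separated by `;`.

Nullable set = {A3, S}.
ε ∈ L(G) since S is nullable, so keep S → ε.

S -> ) | A3 | ε; A3 -> ( | + +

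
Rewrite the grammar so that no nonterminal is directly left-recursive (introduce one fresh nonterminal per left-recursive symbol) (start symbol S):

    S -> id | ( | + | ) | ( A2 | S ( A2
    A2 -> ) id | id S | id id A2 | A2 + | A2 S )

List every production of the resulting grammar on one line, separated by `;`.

S -> id S' | ( S' | + S' | ) S' | ( A2 S'; A2 -> ) id A2' | id S A2' | id id A2 A2'; S' -> ( A2 S' | ε; A2' -> + A2' | S ) A2' | ε

Left recursion appears on S, A2.
For S: α = {( A2}, β = {id, (, +, ), ( A2}. Rewrite as S → β S' and S' → α S' | ε.
For A2: α = {+, S )}, β = {) id, id S, id id A2}. Rewrite as A2 → β A2' and A2' → α A2' | ε.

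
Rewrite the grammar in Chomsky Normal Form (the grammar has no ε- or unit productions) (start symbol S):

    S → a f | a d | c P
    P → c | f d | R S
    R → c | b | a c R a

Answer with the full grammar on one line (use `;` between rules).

Introduce a nonterminal for each terminal appearing in a rule of length ≥ 2: X1 → a, X2 → f, X3 → d, X4 → c.
Binarize each right-hand side of length ≥ 3 by chaining fresh nonterminals (Y1, Y2, …): affected rules were R → X1 X4 R X1.

S → X1 X2 | X1 X3 | X4 P; P → c | X2 X3 | R S; R → c | b | X1 Y1; X1 → a; X2 → f; X3 → d; X4 → c; Y1 → X4 Y2; Y2 → R X1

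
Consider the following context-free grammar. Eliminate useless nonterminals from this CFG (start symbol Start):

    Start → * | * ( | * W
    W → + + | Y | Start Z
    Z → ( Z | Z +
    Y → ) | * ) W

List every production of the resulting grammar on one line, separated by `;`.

Generating nonterminals: {Start, W, Y}.
Reachable from Start after that: {Start, W, Y}.
Removed useless symbols: {Z} and every production mentioning them.

Start → * | * ( | * W; W → + + | Y; Y → ) | * ) W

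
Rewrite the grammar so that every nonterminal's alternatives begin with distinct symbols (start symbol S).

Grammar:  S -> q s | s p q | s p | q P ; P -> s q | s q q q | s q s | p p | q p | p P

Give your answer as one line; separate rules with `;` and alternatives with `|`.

S -> s p S' | q S''; P -> q p | s q P' | p P''; S' -> q | epsilon; S'' -> s | P; P' -> epsilon | q q | s; P'' -> p | P

S has alternatives sharing prefix 's p': factor to S → s p S' with S' → q | ε.
S has alternatives sharing prefix 'q': factor to S → q S'' with S'' → s | P.
P has alternatives sharing prefix 's q': factor to P → s q P' with P' → ε | q q | s.
P has alternatives sharing prefix 'p': factor to P → p P'' with P'' → p | P.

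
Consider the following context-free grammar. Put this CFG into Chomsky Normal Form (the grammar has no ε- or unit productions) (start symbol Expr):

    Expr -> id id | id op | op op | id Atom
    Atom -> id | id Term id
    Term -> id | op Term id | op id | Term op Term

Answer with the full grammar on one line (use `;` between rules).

Introduce a nonterminal for each terminal appearing in a rule of length ≥ 2: X1 → id, X2 → op.
Binarize each right-hand side of length ≥ 3 by chaining fresh nonterminals (Y1, Y2, …): affected rules were Atom → X1 Term X1; Term → X2 Term X1; Term → Term X2 Term.

Expr -> X1 X1 | X1 X2 | X2 X2 | X1 Atom; Atom -> id | X1 Y1; Term -> id | X2 Y2 | X2 X1 | Term Y3; X1 -> id; X2 -> op; Y1 -> Term X1; Y2 -> Term X1; Y3 -> X2 Term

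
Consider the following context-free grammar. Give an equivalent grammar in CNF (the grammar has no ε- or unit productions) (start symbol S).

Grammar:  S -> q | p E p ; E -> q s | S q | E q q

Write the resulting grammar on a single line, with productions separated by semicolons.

Introduce a nonterminal for each terminal appearing in a rule of length ≥ 2: X1 → p, X2 → q, X3 → s.
Binarize each right-hand side of length ≥ 3 by chaining fresh nonterminals (Y1, Y2, …): affected rules were S → X1 E X1; E → E X2 X2.

S -> q | X1 Y1; E -> X2 X3 | S X2 | E Y2; X1 -> p; X2 -> q; X3 -> s; Y1 -> E X1; Y2 -> X2 X2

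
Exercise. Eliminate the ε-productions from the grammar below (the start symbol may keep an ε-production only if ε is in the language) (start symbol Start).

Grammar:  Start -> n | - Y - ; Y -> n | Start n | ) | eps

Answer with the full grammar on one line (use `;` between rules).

Start -> n | - Y - | - -; Y -> n | Start n | )

Nullable set = {Y}.
ε ∉ L(G), so no ε-production is kept.
Expand every rule over subsets of its nullable positions: Start → - Y - gives - Y - | - -.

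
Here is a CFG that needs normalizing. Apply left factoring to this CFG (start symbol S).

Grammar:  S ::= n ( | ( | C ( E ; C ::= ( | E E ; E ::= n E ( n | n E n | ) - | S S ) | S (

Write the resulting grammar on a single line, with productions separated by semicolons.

E has alternatives sharing prefix 'n E': factor to E → n E E' with E' → ( n | n.
E has alternatives sharing prefix 'S': factor to E → S E'' with E'' → S ) | (.

S ::= n ( | ( | C ( E; C ::= ( | E E; E ::= ) - | n E E' | S E''; E' ::= ( n | n; E'' ::= S ) | (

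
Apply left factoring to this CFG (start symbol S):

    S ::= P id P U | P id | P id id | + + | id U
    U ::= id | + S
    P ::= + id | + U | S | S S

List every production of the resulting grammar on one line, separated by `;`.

S ::= + + | id U | P id S'; U ::= id | + S; P ::= + P' | S P''; S' ::= P U | eps | id; P' ::= id | U; P'' ::= eps | S

S has alternatives sharing prefix 'P id': factor to S → P id S' with S' → P U | ε | id.
P has alternatives sharing prefix '+': factor to P → + P' with P' → id | U.
P has alternatives sharing prefix 'S': factor to P → S P'' with P'' → ε | S.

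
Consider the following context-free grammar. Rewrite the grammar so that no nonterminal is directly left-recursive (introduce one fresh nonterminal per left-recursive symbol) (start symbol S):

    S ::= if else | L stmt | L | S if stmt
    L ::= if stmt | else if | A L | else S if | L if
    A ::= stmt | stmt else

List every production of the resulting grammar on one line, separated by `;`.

Directly left-recursive nonterminals: S, L.
For S: α = {if stmt}, β = {if else, L stmt, L}. Rewrite as S → β S' and S' → α S' | ε.
For L: α = {if}, β = {if stmt, else if, A L, else S if}. Rewrite as L → β L' and L' → α L' | ε.

S ::= if else S' | L stmt S' | L S'; L ::= if stmt L' | else if L' | A L L' | else S if L'; A ::= stmt | stmt else; S' ::= if stmt S' | ε; L' ::= if L' | ε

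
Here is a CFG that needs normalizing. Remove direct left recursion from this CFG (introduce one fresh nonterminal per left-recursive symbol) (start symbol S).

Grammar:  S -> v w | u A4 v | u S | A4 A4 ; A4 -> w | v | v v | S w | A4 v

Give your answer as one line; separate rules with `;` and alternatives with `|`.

Left recursion appears on A4.
For A4: α = {v}, β = {w, v, v v, S w}. Rewrite as A4 → β A4' and A4' → α A4' | ε.

S -> v w | u A4 v | u S | A4 A4; A4 -> w A4' | v A4' | v v A4' | S w A4'; A4' -> v A4' | ε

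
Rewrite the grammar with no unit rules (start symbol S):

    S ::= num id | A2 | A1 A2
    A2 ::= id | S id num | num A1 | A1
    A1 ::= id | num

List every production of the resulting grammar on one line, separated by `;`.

S ::= id | S id num | num A1 | num | num id | A1 A2; A2 ::= id | S id num | num A1 | num; A1 ::= id | num

Unit pairs: A2 ⇒* {A1}; S ⇒* {A1, A2}.
For each unit pair (A, B), copy every non-unit production of B to A, then drop all unit productions.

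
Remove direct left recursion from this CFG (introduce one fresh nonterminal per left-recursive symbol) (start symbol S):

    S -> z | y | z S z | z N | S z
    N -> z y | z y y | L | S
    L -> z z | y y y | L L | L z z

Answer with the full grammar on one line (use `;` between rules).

S -> z S' | y S' | z S z S' | z N S'; N -> z y | z y y | L | S; L -> z z L' | y y y L'; S' -> z S' | ε; L' -> L L' | z z L' | ε

Left recursion appears on S, L.
For S: α = {z}, β = {z, y, z S z, z N}. Rewrite as S → β S' and S' → α S' | ε.
For L: α = {L, z z}, β = {z z, y y y}. Rewrite as L → β L' and L' → α L' | ε.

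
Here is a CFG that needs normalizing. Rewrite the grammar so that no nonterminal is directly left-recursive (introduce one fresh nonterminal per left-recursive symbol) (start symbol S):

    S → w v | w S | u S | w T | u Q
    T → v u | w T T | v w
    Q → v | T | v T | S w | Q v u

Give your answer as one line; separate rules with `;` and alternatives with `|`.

S → w v | w S | u S | w T | u Q; T → v u | w T T | v w; Q → v Q' | T Q' | v T Q' | S w Q'; Q' → v u Q' | ε

Q is directly left-recursive.
For Q: α = {v u}, β = {v, T, v T, S w}. Rewrite as Q → β Q' and Q' → α Q' | ε.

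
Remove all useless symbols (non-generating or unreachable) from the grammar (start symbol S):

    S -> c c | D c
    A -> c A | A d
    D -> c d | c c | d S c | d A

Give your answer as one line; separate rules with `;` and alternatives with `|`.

S -> c c | D c; D -> c d | c c | d S c

Generating nonterminals: {D, S}.
Reachable from S after that: {D, S}.
Removed useless symbols: {A} and every production mentioning them.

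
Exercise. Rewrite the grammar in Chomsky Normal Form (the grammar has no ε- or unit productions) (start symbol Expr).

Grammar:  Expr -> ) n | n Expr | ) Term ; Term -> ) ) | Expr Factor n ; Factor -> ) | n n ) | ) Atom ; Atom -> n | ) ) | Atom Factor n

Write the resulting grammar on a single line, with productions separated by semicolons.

Introduce a nonterminal for each terminal appearing in a rule of length ≥ 2: X1 → ), X2 → n.
Binarize each right-hand side of length ≥ 3 by chaining fresh nonterminals (Y1, Y2, …): affected rules were Term → Expr Factor X2; Factor → X2 X2 X1; Atom → Atom Factor X2.

Expr -> X1 X2 | X2 Expr | X1 Term; Term -> X1 X1 | Expr Y1; Factor -> ) | X2 Y2 | X1 Atom; Atom -> n | X1 X1 | Atom Y3; X1 -> ); X2 -> n; Y1 -> Factor X2; Y2 -> X2 X1; Y3 -> Factor X2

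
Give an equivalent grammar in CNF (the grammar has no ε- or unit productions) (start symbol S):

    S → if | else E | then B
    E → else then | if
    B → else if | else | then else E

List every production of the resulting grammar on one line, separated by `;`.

Introduce a nonterminal for each terminal appearing in a rule of length ≥ 2: X1 → else, X2 → then, X3 → if.
Binarize each right-hand side of length ≥ 3 by chaining fresh nonterminals (Y1, Y2, …): affected rules were B → X2 X1 E.

S → if | X1 E | X2 B; E → X1 X2 | if; B → X1 X3 | else | X2 Y1; X1 → else; X2 → then; X3 → if; Y1 → X1 E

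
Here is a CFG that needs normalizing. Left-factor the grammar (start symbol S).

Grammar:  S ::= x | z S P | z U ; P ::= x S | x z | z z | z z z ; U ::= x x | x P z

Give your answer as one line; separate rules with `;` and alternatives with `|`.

S has alternatives sharing prefix 'z': factor to S → z S' with S' → S P | U.
P has alternatives sharing prefix 'z z': factor to P → z z P' with P' → ε | z.
P has alternatives sharing prefix 'x': factor to P → x P'' with P'' → S | z.
U has alternatives sharing prefix 'x': factor to U → x U' with U' → x | P z.

S ::= x | z S'; P ::= z z P' | x P''; U ::= x U'; S' ::= S P | U; P' ::= ε | z; P'' ::= S | z; U' ::= x | P z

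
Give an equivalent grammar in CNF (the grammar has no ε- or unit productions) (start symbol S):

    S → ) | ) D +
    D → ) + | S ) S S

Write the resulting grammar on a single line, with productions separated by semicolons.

Introduce a nonterminal for each terminal appearing in a rule of length ≥ 2: X1 → ), X2 → +.
Binarize each right-hand side of length ≥ 3 by chaining fresh nonterminals (Y1, Y2, …): affected rules were S → X1 D X2; D → S X1 S S.

S → ) | X1 Y1; D → X1 X2 | S Y2; X1 → ); X2 → +; Y1 → D X2; Y2 → X1 Y3; Y3 → S S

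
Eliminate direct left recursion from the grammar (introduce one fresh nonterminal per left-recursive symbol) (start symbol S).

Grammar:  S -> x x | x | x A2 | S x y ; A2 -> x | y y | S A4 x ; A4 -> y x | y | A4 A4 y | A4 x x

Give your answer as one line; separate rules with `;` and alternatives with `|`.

S -> x x S' | x S' | x A2 S'; A2 -> x | y y | S A4 x; A4 -> y x A4' | y A4'; S' -> x y S' | ε; A4' -> A4 y A4' | x x A4' | ε

Left recursion appears on S, A4.
For S: α = {x y}, β = {x x, x, x A2}. Rewrite as S → β S' and S' → α S' | ε.
For A4: α = {A4 y, x x}, β = {y x, y}. Rewrite as A4 → β A4' and A4' → α A4' | ε.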